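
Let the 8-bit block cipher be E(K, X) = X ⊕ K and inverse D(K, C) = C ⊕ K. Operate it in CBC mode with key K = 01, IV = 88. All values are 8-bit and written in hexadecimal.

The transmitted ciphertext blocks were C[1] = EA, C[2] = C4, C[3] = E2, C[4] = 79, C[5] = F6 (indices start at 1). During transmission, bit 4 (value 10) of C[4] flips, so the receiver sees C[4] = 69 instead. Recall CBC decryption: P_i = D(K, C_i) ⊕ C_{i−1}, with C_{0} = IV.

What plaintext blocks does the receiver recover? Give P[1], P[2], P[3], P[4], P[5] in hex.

Only C[4] changed, to 69. In CBC, a change in C_i garbles P_i and flips the same bit in P_{i+1}. Decrypting the received ciphertext:
P[1]: D(K, EA) = EB; EB ⊕ 88 = 63.
P[2]: D(K, C4) = C5; C5 ⊕ EA = 2F.
P[3]: D(K, E2) = E3; E3 ⊕ C4 = 27.
P[4]: D(K, 69) = 68; 68 ⊕ E2 = 8A.
P[5]: D(K, F6) = F7; F7 ⊕ 69 = 9E.
Blocks that differ from the original plaintext: P[4], P[5].

P[1] = 63, P[2] = 2F, P[3] = 27, P[4] = 8A, P[5] = 9E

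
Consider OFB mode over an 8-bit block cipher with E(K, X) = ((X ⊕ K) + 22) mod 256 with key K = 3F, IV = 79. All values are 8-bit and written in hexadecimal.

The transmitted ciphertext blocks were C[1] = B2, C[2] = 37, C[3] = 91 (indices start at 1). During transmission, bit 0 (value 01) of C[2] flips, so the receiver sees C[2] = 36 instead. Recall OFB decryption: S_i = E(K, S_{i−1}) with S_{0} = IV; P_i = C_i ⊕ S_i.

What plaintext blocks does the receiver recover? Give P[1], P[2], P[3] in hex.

P[1] = DA, P[2] = 4F, P[3] = F9

Only C[2] changed, to 36. In OFB, a change in C_i flips the same bit in P_i only; the keystream is unaffected. Decrypting the received ciphertext:
P[1]: S = E(K, 79) = 68; B2 ⊕ 68 = DA.
P[2]: S = E(K, 68) = 79; 36 ⊕ 79 = 4F.
P[3]: S = E(K, 79) = 68; 91 ⊕ 68 = F9.
Blocks that differ from the original plaintext: P[2].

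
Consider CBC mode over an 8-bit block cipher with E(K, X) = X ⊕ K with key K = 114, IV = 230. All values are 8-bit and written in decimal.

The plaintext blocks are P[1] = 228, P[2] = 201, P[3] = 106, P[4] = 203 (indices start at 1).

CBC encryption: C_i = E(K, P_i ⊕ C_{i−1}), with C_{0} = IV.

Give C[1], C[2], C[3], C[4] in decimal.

C[1] = 112, C[2] = 203, C[3] = 211, C[4] = 106

C[1]: P[1] ⊕ 230 = 2; E(K, 2) = 112.
C[2]: P[2] ⊕ 112 = 185; E(K, 185) = 203.
C[3]: P[3] ⊕ 203 = 161; E(K, 161) = 211.
C[4]: P[4] ⊕ 211 = 24; E(K, 24) = 106.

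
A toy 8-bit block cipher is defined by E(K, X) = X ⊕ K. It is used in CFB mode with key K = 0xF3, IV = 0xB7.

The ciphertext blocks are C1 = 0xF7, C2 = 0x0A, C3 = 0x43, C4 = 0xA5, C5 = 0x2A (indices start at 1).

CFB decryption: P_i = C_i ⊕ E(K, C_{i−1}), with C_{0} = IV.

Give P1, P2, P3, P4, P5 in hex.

P1 = 0xB3, P2 = 0x0E, P3 = 0xBA, P4 = 0x15, P5 = 0x7C

P1: E(K, 0xB7) = 0x44; 0xF7 ⊕ 0x44 = 0xB3.
P2: E(K, 0xF7) = 0x04; 0x0A ⊕ 0x04 = 0x0E.
P3: E(K, 0x0A) = 0xF9; 0x43 ⊕ 0xF9 = 0xBA.
P4: E(K, 0x43) = 0xB0; 0xA5 ⊕ 0xB0 = 0x15.
P5: E(K, 0xA5) = 0x56; 0x2A ⊕ 0x56 = 0x7C.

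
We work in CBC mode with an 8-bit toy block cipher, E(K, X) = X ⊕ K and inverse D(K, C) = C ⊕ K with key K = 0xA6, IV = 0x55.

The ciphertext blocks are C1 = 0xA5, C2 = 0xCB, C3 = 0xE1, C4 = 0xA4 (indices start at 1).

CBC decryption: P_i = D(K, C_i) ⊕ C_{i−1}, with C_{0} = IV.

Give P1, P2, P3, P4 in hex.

P1 = 0x56, P2 = 0xC8, P3 = 0x8C, P4 = 0xE3

P1: D(K, 0xA5) = 0x03; 0x03 ⊕ 0x55 = 0x56.
P2: D(K, 0xCB) = 0x6D; 0x6D ⊕ 0xA5 = 0xC8.
P3: D(K, 0xE1) = 0x47; 0x47 ⊕ 0xCB = 0x8C.
P4: D(K, 0xA4) = 0x02; 0x02 ⊕ 0xE1 = 0xE3.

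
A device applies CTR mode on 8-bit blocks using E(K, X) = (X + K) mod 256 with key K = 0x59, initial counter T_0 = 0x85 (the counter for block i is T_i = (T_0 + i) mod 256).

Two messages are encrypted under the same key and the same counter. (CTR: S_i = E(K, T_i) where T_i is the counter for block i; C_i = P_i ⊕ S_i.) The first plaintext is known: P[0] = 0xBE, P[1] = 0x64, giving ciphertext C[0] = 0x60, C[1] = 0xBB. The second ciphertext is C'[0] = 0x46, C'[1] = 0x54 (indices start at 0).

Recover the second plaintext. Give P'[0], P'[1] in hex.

P'[0] = 0x98, P'[1] = 0x8B

In CTR with a reused counter, both messages share the same keystream S_i, so C_i ⊕ C'_i = P_i ⊕ P'_i and thus P'_i = P_i ⊕ C_i ⊕ C'_i.
P'[0]: 0xBE ⊕ 0x60 ⊕ 0x46 = 0x98.
P'[1]: 0x64 ⊕ 0xBB ⊕ 0x54 = 0x8B.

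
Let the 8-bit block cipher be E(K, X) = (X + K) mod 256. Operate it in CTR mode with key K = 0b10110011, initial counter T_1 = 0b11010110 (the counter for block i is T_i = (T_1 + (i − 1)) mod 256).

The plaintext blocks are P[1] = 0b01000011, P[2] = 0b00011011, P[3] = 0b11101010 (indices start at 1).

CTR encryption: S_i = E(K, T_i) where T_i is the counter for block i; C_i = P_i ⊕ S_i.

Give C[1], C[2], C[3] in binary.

C[1]: T = 0b11010110, S = E(K, T) = 0b10001001; 0b01000011 ⊕ 0b10001001 = 0b11001010.
C[2]: T = 0b11010111, S = E(K, T) = 0b10001010; 0b00011011 ⊕ 0b10001010 = 0b10010001.
C[3]: T = 0b11011000, S = E(K, T) = 0b10001011; 0b11101010 ⊕ 0b10001011 = 0b01100001.

C[1] = 0b11001010, C[2] = 0b10010001, C[3] = 0b01100001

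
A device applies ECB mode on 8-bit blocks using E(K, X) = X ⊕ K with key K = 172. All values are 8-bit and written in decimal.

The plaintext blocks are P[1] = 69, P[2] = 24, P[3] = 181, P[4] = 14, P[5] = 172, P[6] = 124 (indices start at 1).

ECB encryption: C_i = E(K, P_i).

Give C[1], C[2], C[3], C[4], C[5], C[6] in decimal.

C[1] = 233, C[2] = 180, C[3] = 25, C[4] = 162, C[5] = 0, C[6] = 208

C[1]: E(K, 69) = 233.
C[2]: E(K, 24) = 180.
C[3]: E(K, 181) = 25.
C[4]: E(K, 14) = 162.
C[5]: E(K, 172) = 0.
C[6]: E(K, 124) = 208.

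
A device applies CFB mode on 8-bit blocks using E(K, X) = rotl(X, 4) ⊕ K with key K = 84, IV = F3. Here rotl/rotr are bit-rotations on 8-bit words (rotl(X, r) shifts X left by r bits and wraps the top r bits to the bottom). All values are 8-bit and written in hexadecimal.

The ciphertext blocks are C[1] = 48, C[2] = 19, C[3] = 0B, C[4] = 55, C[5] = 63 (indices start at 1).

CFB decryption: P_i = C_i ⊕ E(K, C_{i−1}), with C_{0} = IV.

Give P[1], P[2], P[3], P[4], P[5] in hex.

P[1] = F3, P[2] = 19, P[3] = 1E, P[4] = 61, P[5] = B2

P[1]: E(K, F3) = BB; 48 ⊕ BB = F3.
P[2]: E(K, 48) = 00; 19 ⊕ 00 = 19.
P[3]: E(K, 19) = 15; 0B ⊕ 15 = 1E.
P[4]: E(K, 0B) = 34; 55 ⊕ 34 = 61.
P[5]: E(K, 55) = D1; 63 ⊕ D1 = B2.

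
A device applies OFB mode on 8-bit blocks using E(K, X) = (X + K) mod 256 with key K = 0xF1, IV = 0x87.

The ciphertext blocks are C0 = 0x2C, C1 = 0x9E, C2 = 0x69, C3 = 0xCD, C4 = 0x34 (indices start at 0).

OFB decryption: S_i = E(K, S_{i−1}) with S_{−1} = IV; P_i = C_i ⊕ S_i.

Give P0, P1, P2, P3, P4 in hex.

P0: S = E(K, 0x87) = 0x78; 0x2C ⊕ 0x78 = 0x54.
P1: S = E(K, 0x78) = 0x69; 0x9E ⊕ 0x69 = 0xF7.
P2: S = E(K, 0x69) = 0x5A; 0x69 ⊕ 0x5A = 0x33.
P3: S = E(K, 0x5A) = 0x4B; 0xCD ⊕ 0x4B = 0x86.
P4: S = E(K, 0x4B) = 0x3C; 0x34 ⊕ 0x3C = 0x08.

P0 = 0x54, P1 = 0xF7, P2 = 0x33, P3 = 0x86, P4 = 0x08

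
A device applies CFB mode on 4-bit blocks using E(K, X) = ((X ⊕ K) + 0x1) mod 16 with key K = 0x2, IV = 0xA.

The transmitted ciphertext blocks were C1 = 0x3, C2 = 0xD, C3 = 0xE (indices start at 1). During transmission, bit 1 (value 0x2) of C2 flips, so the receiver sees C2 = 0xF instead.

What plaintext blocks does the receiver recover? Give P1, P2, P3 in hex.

CFB decryption: P_i = C_i ⊕ E(K, C_{i−1}), with C_{0} = IV.
Only C2 changed, to 0xF. In CFB, a change in C_i flips the same bit in P_i and garbles P_{i+1}. Decrypting the received ciphertext:
P1: E(K, 0xA) = 0x9; 0x3 ⊕ 0x9 = 0xA.
P2: E(K, 0x3) = 0x2; 0xF ⊕ 0x2 = 0xD.
P3: E(K, 0xF) = 0xE; 0xE ⊕ 0xE = 0x0.
Blocks that differ from the original plaintext: P2, P3.

P1 = 0xA, P2 = 0xD, P3 = 0x0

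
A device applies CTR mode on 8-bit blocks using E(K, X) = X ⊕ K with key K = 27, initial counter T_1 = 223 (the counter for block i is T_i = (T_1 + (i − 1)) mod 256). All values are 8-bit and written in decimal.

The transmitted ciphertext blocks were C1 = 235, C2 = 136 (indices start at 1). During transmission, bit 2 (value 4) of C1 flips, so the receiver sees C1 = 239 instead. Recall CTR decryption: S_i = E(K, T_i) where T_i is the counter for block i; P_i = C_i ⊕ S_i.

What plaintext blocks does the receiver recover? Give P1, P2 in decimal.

P1 = 43, P2 = 115

Only C1 changed, to 239. In CTR, a change in C_i flips the same bit in P_i only; the keystream is unaffected. Decrypting the received ciphertext:
P1: T = 223, S = E(K, T) = 196; 239 ⊕ 196 = 43.
P2: T = 224, S = E(K, T) = 251; 136 ⊕ 251 = 115.
Blocks that differ from the original plaintext: P1.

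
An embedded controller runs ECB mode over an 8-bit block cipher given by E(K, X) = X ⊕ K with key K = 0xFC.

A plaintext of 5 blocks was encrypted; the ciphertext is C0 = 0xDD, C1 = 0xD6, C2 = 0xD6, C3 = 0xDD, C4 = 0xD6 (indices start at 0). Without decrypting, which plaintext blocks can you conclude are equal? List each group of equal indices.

P0 = P3; P1 = P2 = P4

ECB encrypts each block independently with the same key, so equal ciphertext blocks imply equal plaintext blocks.
C0 = C3 = 0xDD, so P0 = P3.
C1 = C2 = C4 = 0xD6, so P1 = P2 = P4.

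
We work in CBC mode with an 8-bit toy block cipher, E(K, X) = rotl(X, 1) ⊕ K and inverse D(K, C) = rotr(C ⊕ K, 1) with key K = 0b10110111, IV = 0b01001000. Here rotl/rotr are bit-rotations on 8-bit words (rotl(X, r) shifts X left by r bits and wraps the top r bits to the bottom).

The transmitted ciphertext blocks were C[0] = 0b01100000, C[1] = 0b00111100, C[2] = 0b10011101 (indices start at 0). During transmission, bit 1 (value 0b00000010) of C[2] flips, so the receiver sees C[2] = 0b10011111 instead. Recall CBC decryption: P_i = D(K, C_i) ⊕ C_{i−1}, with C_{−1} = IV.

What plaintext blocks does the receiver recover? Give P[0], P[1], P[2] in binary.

Only C[2] changed, to 0b10011111. In CBC, a change in C_i garbles P_i and flips the same bit in P_{i+1}. Decrypting the received ciphertext:
P[0]: D(K, 0b01100000) = 0b11101011; 0b11101011 ⊕ 0b01001000 = 0b10100011.
P[1]: D(K, 0b00111100) = 0b11000101; 0b11000101 ⊕ 0b01100000 = 0b10100101.
P[2]: D(K, 0b10011111) = 0b00010100; 0b00010100 ⊕ 0b00111100 = 0b00101000.
Blocks that differ from the original plaintext: P[2].

P[0] = 0b10100011, P[1] = 0b10100101, P[2] = 0b00101000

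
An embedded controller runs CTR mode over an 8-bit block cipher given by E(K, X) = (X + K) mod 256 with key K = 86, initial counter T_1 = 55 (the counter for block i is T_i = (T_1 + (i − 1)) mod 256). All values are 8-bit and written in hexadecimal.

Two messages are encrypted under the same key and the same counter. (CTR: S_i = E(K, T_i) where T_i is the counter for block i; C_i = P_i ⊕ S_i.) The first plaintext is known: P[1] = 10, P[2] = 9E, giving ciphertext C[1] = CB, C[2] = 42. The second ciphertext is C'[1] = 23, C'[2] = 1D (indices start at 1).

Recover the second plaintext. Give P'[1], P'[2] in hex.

P'[1] = F8, P'[2] = C1

In CTR with a reused counter, both messages share the same keystream S_i, so C_i ⊕ C'_i = P_i ⊕ P'_i and thus P'_i = P_i ⊕ C_i ⊕ C'_i.
P'[1]: 10 ⊕ CB ⊕ 23 = F8.
P'[2]: 9E ⊕ 42 ⊕ 1D = C1.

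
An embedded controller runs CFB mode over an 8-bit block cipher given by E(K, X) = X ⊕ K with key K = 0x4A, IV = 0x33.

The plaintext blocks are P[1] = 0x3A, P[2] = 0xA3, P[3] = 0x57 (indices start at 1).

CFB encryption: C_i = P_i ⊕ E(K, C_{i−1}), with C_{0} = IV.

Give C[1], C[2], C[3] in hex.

C[1]: E(K, 0x33) = 0x79; 0x3A ⊕ 0x79 = 0x43.
C[2]: E(K, 0x43) = 0x09; 0xA3 ⊕ 0x09 = 0xAA.
C[3]: E(K, 0xAA) = 0xE0; 0x57 ⊕ 0xE0 = 0xB7.

C[1] = 0x43, C[2] = 0xAA, C[3] = 0xB7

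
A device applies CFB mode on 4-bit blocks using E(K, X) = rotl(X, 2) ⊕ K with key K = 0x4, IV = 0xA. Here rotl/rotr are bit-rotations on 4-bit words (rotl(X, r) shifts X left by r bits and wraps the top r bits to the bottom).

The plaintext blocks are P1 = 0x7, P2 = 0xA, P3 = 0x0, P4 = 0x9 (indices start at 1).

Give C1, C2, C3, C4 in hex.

C1 = 0x9, C2 = 0x8, C3 = 0x6, C4 = 0x4

CFB encryption: C_i = P_i ⊕ E(K, C_{i−1}), with C_{0} = IV.
C1: E(K, 0xA) = 0xE; 0x7 ⊕ 0xE = 0x9.
C2: E(K, 0x9) = 0x2; 0xA ⊕ 0x2 = 0x8.
C3: E(K, 0x8) = 0x6; 0x0 ⊕ 0x6 = 0x6.
C4: E(K, 0x6) = 0xD; 0x9 ⊕ 0xD = 0x4.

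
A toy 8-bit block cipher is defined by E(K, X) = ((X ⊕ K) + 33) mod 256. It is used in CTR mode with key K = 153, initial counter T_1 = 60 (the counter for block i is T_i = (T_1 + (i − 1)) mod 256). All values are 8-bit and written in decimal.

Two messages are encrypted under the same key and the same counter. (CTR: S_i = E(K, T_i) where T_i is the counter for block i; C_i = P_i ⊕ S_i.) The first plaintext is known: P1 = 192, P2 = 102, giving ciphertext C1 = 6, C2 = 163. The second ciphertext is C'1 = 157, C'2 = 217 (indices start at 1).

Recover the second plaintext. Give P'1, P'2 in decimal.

In CTR with a reused counter, both messages share the same keystream S_i, so C_i ⊕ C'_i = P_i ⊕ P'_i and thus P'_i = P_i ⊕ C_i ⊕ C'_i.
P'1: 192 ⊕ 6 ⊕ 157 = 91.
P'2: 102 ⊕ 163 ⊕ 217 = 28.

P'1 = 91, P'2 = 28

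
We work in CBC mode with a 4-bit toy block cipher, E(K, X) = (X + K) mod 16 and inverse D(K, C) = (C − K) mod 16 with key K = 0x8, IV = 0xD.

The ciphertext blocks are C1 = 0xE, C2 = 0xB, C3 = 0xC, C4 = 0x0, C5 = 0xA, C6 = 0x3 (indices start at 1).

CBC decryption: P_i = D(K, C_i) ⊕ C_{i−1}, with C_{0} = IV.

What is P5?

P5: D(K, 0xA) = 0x2; 0x2 ⊕ 0x0 = 0x2.

P5 = 0x2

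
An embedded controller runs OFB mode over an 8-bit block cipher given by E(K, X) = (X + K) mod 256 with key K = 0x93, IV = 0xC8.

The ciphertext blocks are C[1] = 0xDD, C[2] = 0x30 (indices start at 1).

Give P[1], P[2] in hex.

OFB decryption: S_i = E(K, S_{i−1}) with S_{0} = IV; P_i = C_i ⊕ S_i.
P[1]: S = E(K, 0xC8) = 0x5B; 0xDD ⊕ 0x5B = 0x86.
P[2]: S = E(K, 0x5B) = 0xEE; 0x30 ⊕ 0xEE = 0xDE.

P[1] = 0x86, P[2] = 0xDE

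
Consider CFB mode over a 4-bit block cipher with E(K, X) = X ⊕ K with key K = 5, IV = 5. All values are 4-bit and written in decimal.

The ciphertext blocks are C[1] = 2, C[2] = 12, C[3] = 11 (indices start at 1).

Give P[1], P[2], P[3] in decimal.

CFB decryption: P_i = C_i ⊕ E(K, C_{i−1}), with C_{0} = IV.
P[1]: E(K, 5) = 0; 2 ⊕ 0 = 2.
P[2]: E(K, 2) = 7; 12 ⊕ 7 = 11.
P[3]: E(K, 12) = 9; 11 ⊕ 9 = 2.

P[1] = 2, P[2] = 11, P[3] = 2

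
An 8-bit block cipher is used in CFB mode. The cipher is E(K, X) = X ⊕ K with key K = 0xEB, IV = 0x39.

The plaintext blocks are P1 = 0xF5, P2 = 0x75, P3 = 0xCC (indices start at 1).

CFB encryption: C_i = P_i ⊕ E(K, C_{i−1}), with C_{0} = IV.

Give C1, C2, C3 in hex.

C1 = 0x27, C2 = 0xB9, C3 = 0x9E

C1: E(K, 0x39) = 0xD2; 0xF5 ⊕ 0xD2 = 0x27.
C2: E(K, 0x27) = 0xCC; 0x75 ⊕ 0xCC = 0xB9.
C3: E(K, 0xB9) = 0x52; 0xCC ⊕ 0x52 = 0x9E.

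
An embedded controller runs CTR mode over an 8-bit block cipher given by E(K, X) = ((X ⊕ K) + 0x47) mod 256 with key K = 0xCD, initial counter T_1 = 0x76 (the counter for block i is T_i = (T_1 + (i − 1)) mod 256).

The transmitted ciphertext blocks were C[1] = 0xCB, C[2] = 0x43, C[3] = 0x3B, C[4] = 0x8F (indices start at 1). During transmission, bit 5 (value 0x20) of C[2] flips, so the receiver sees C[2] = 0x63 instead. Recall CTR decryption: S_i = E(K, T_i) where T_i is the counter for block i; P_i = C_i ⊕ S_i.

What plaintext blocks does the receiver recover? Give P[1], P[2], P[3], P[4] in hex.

Only C[2] changed, to 0x63. In CTR, a change in C_i flips the same bit in P_i only; the keystream is unaffected. Decrypting the received ciphertext:
P[1]: T = 0x76, S = E(K, T) = 0x02; 0xCB ⊕ 0x02 = 0xC9.
P[2]: T = 0x77, S = E(K, T) = 0x01; 0x63 ⊕ 0x01 = 0x62.
P[3]: T = 0x78, S = E(K, T) = 0xFC; 0x3B ⊕ 0xFC = 0xC7.
P[4]: T = 0x79, S = E(K, T) = 0xFB; 0x8F ⊕ 0xFB = 0x74.
Blocks that differ from the original plaintext: P[2].

P[1] = 0xC9, P[2] = 0x62, P[3] = 0xC7, P[4] = 0x74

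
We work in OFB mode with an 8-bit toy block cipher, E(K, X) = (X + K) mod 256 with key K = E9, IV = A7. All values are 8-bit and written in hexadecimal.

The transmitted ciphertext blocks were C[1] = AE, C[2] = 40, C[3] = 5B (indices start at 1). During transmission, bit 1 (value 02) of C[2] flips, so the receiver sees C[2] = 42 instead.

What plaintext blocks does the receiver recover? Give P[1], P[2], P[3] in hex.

OFB decryption: S_i = E(K, S_{i−1}) with S_{0} = IV; P_i = C_i ⊕ S_i.
Only C[2] changed, to 42. In OFB, a change in C_i flips the same bit in P_i only; the keystream is unaffected. Decrypting the received ciphertext:
P[1]: S = E(K, A7) = 90; AE ⊕ 90 = 3E.
P[2]: S = E(K, 90) = 79; 42 ⊕ 79 = 3B.
P[3]: S = E(K, 79) = 62; 5B ⊕ 62 = 39.
Blocks that differ from the original plaintext: P[2].

P[1] = 3E, P[2] = 3B, P[3] = 39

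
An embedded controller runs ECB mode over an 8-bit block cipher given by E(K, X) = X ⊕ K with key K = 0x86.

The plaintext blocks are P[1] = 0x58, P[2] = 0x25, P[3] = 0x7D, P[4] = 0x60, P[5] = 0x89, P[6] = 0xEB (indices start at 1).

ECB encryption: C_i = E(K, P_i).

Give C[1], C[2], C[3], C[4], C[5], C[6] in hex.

C[1] = 0xDE, C[2] = 0xA3, C[3] = 0xFB, C[4] = 0xE6, C[5] = 0x0F, C[6] = 0x6D

C[1]: E(K, 0x58) = 0xDE.
C[2]: E(K, 0x25) = 0xA3.
C[3]: E(K, 0x7D) = 0xFB.
C[4]: E(K, 0x60) = 0xE6.
C[5]: E(K, 0x89) = 0x0F.
C[6]: E(K, 0xEB) = 0x6D.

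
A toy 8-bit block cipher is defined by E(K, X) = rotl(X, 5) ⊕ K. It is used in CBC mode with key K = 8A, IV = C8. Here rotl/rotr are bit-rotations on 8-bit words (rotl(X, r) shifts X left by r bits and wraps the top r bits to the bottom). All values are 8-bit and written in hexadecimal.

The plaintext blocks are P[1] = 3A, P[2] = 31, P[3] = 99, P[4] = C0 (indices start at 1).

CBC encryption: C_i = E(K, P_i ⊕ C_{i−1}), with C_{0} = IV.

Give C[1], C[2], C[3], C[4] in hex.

C[1]: P[1] ⊕ C8 = F2; E(K, F2) = D4.
C[2]: P[2] ⊕ D4 = E5; E(K, E5) = 36.
C[3]: P[3] ⊕ 36 = AF; E(K, AF) = 7F.
C[4]: P[4] ⊕ 7F = BF; E(K, BF) = 7D.

C[1] = D4, C[2] = 36, C[3] = 7F, C[4] = 7D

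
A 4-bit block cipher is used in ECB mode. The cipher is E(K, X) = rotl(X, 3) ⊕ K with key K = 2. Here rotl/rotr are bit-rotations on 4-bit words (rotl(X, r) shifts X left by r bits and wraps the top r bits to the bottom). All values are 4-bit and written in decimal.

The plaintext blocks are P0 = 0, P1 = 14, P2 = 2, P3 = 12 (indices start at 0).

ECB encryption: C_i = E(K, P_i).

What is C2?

C2: E(K, 2) = 3.

C2 = 3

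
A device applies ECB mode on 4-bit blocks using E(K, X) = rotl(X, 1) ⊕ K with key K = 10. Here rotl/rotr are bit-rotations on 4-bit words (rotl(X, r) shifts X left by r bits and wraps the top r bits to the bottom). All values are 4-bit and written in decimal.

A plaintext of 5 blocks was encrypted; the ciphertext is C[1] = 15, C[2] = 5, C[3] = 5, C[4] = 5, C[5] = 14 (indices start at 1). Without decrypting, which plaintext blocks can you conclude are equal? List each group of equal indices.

ECB encrypts each block independently with the same key, so equal ciphertext blocks imply equal plaintext blocks.
C[2] = C[3] = C[4] = 5, so P[2] = P[3] = P[4].

P[2] = P[3] = P[4]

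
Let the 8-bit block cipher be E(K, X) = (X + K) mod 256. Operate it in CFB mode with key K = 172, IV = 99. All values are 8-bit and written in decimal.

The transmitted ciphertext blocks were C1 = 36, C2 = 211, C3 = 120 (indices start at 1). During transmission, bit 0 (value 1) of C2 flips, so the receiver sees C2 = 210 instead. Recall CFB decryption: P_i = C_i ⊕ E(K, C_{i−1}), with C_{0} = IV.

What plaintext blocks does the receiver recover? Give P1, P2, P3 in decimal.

P1 = 43, P2 = 2, P3 = 6

Only C2 changed, to 210. In CFB, a change in C_i flips the same bit in P_i and garbles P_{i+1}. Decrypting the received ciphertext:
P1: E(K, 99) = 15; 36 ⊕ 15 = 43.
P2: E(K, 36) = 208; 210 ⊕ 208 = 2.
P3: E(K, 210) = 126; 120 ⊕ 126 = 6.
Blocks that differ from the original plaintext: P2, P3.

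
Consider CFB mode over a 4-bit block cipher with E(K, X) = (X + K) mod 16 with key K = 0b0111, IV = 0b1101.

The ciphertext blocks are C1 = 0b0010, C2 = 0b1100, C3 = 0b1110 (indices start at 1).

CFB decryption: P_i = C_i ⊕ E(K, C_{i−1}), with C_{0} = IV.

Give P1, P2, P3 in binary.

P1 = 0b0110, P2 = 0b0101, P3 = 0b1101

P1: E(K, 0b1101) = 0b0100; 0b0010 ⊕ 0b0100 = 0b0110.
P2: E(K, 0b0010) = 0b1001; 0b1100 ⊕ 0b1001 = 0b0101.
P3: E(K, 0b1100) = 0b0011; 0b1110 ⊕ 0b0011 = 0b1101.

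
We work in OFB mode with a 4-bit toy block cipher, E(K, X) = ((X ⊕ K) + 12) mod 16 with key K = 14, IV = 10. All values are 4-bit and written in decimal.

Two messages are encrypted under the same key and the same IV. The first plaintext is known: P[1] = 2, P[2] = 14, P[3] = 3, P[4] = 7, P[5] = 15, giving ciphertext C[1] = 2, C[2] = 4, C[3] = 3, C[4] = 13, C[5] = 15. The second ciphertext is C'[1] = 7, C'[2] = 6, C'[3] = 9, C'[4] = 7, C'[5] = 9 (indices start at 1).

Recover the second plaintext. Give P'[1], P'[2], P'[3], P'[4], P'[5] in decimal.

In OFB with a reused IV, both messages share the same keystream S_i, so C_i ⊕ C'_i = P_i ⊕ P'_i and thus P'_i = P_i ⊕ C_i ⊕ C'_i.
P'[1]: 2 ⊕ 2 ⊕ 7 = 7.
P'[2]: 14 ⊕ 4 ⊕ 6 = 12.
P'[3]: 3 ⊕ 3 ⊕ 9 = 9.
P'[4]: 7 ⊕ 13 ⊕ 7 = 13.
P'[5]: 15 ⊕ 15 ⊕ 9 = 9.

P'[1] = 7, P'[2] = 12, P'[3] = 9, P'[4] = 13, P'[5] = 9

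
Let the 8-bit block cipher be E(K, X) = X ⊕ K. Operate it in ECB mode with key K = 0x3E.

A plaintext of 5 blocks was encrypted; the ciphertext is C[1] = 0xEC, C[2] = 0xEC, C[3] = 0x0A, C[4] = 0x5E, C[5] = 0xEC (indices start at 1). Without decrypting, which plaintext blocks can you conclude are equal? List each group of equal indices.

P[1] = P[2] = P[5]

ECB encrypts each block independently with the same key, so equal ciphertext blocks imply equal plaintext blocks.
C[1] = C[2] = C[5] = 0xEC, so P[1] = P[2] = P[5].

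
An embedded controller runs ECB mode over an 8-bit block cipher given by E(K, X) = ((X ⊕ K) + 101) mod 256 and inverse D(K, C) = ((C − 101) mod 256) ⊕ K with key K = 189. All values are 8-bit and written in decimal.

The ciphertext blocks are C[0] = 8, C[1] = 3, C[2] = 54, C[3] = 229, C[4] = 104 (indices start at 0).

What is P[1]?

P[1] = 35

ECB decryption: P_i = D(K, C_i).
P[1]: D(K, 3) = 35.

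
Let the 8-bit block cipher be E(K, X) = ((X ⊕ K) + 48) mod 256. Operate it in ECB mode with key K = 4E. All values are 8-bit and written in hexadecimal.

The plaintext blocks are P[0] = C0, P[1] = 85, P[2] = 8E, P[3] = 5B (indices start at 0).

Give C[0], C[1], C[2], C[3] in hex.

ECB encryption: C_i = E(K, P_i).
C[0]: E(K, C0) = D6.
C[1]: E(K, 85) = 13.
C[2]: E(K, 8E) = 08.
C[3]: E(K, 5B) = 5D.

C[0] = D6, C[1] = 13, C[2] = 08, C[3] = 5D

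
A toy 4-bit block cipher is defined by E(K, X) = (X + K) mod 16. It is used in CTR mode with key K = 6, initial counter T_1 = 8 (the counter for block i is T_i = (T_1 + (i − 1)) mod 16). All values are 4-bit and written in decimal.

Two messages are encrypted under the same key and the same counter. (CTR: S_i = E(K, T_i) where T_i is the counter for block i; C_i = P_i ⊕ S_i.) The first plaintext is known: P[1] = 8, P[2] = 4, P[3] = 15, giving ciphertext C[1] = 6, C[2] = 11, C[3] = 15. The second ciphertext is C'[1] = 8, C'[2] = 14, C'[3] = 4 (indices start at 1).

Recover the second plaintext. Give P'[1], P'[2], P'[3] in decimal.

P'[1] = 6, P'[2] = 1, P'[3] = 4

In CTR with a reused counter, both messages share the same keystream S_i, so C_i ⊕ C'_i = P_i ⊕ P'_i and thus P'_i = P_i ⊕ C_i ⊕ C'_i.
P'[1]: 8 ⊕ 6 ⊕ 8 = 6.
P'[2]: 4 ⊕ 11 ⊕ 14 = 1.
P'[3]: 15 ⊕ 15 ⊕ 4 = 4.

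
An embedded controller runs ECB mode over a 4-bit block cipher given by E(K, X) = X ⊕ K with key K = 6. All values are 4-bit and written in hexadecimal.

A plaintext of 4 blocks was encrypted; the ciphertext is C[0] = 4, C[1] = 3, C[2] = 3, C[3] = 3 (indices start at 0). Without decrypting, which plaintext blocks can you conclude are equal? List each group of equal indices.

P[1] = P[2] = P[3]

ECB encrypts each block independently with the same key, so equal ciphertext blocks imply equal plaintext blocks.
C[1] = C[2] = C[3] = 3, so P[1] = P[2] = P[3].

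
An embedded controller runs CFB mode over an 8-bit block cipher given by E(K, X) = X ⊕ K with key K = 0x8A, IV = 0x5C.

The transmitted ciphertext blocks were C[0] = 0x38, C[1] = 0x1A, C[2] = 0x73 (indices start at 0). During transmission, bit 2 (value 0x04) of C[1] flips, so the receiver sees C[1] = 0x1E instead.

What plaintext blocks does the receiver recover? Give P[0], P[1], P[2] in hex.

P[0] = 0xEE, P[1] = 0xAC, P[2] = 0xE7

CFB decryption: P_i = C_i ⊕ E(K, C_{i−1}), with C_{−1} = IV.
Only C[1] changed, to 0x1E. In CFB, a change in C_i flips the same bit in P_i and garbles P_{i+1}. Decrypting the received ciphertext:
P[0]: E(K, 0x5C) = 0xD6; 0x38 ⊕ 0xD6 = 0xEE.
P[1]: E(K, 0x38) = 0xB2; 0x1E ⊕ 0xB2 = 0xAC.
P[2]: E(K, 0x1E) = 0x94; 0x73 ⊕ 0x94 = 0xE7.
Blocks that differ from the original plaintext: P[1], P[2].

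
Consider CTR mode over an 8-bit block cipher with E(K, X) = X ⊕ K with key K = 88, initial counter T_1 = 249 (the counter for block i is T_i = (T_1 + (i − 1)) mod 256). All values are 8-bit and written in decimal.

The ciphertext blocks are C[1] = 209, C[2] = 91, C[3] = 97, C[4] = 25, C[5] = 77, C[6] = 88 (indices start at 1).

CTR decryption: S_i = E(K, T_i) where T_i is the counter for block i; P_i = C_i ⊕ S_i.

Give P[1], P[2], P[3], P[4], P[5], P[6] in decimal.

P[1]: T = 249, S = E(K, T) = 161; 209 ⊕ 161 = 112.
P[2]: T = 250, S = E(K, T) = 162; 91 ⊕ 162 = 249.
P[3]: T = 251, S = E(K, T) = 163; 97 ⊕ 163 = 194.
P[4]: T = 252, S = E(K, T) = 164; 25 ⊕ 164 = 189.
P[5]: T = 253, S = E(K, T) = 165; 77 ⊕ 165 = 232.
P[6]: T = 254, S = E(K, T) = 166; 88 ⊕ 166 = 254.

P[1] = 112, P[2] = 249, P[3] = 194, P[4] = 189, P[5] = 232, P[6] = 254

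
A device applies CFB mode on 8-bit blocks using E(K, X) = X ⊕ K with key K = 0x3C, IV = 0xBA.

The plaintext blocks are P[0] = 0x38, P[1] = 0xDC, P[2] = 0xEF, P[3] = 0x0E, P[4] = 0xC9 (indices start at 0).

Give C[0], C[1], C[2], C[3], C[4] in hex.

C[0] = 0xBE, C[1] = 0x5E, C[2] = 0x8D, C[3] = 0xBF, C[4] = 0x4A

CFB encryption: C_i = P_i ⊕ E(K, C_{i−1}), with C_{−1} = IV.
C[0]: E(K, 0xBA) = 0x86; 0x38 ⊕ 0x86 = 0xBE.
C[1]: E(K, 0xBE) = 0x82; 0xDC ⊕ 0x82 = 0x5E.
C[2]: E(K, 0x5E) = 0x62; 0xEF ⊕ 0x62 = 0x8D.
C[3]: E(K, 0x8D) = 0xB1; 0x0E ⊕ 0xB1 = 0xBF.
C[4]: E(K, 0xBF) = 0x83; 0xC9 ⊕ 0x83 = 0x4A.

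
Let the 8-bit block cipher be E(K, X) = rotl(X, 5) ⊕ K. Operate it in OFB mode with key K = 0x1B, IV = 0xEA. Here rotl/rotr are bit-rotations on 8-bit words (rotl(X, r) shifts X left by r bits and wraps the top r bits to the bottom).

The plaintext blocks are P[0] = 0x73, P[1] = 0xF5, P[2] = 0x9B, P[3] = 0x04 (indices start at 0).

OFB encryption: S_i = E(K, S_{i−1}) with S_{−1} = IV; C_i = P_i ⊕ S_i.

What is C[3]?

C[3] = 0x33

C[0]: S = E(K, 0xEA) = 0x46; 0x73 ⊕ 0x46 = 0x35.
C[1]: S = E(K, 0x46) = 0xD3; 0xF5 ⊕ 0xD3 = 0x26.
C[2]: S = E(K, 0xD3) = 0x61; 0x9B ⊕ 0x61 = 0xFA.
C[3]: S = E(K, 0x61) = 0x37; 0x04 ⊕ 0x37 = 0x33.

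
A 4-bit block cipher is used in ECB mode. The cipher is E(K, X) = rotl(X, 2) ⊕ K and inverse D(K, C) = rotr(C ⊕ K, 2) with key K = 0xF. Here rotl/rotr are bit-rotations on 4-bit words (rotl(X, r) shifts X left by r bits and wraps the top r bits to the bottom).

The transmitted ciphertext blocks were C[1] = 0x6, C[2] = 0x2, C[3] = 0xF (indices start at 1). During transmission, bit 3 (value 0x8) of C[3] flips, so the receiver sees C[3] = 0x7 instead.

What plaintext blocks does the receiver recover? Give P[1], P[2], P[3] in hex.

ECB decryption: P_i = D(K, C_i).
Only C[3] changed, to 0x7. In ECB, a change in C_i affects only P_i. Decrypting the received ciphertext:
P[1]: D(K, 0x6) = 0x6.
P[2]: D(K, 0x2) = 0x7.
P[3]: D(K, 0x7) = 0x2.
Blocks that differ from the original plaintext: P[3].

P[1] = 0x6, P[2] = 0x7, P[3] = 0x2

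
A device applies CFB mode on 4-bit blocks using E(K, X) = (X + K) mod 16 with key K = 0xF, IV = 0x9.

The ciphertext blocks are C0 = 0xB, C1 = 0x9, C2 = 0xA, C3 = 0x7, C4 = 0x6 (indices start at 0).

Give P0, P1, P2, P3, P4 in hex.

P0 = 0x3, P1 = 0x3, P2 = 0x2, P3 = 0xE, P4 = 0x0

CFB decryption: P_i = C_i ⊕ E(K, C_{i−1}), with C_{−1} = IV.
P0: E(K, 0x9) = 0x8; 0xB ⊕ 0x8 = 0x3.
P1: E(K, 0xB) = 0xA; 0x9 ⊕ 0xA = 0x3.
P2: E(K, 0x9) = 0x8; 0xA ⊕ 0x8 = 0x2.
P3: E(K, 0xA) = 0x9; 0x7 ⊕ 0x9 = 0xE.
P4: E(K, 0x7) = 0x6; 0x6 ⊕ 0x6 = 0x0.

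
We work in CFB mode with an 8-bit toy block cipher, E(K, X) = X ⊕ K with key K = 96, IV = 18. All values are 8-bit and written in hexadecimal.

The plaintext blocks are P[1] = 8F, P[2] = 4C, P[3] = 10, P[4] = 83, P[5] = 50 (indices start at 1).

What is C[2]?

CFB encryption: C_i = P_i ⊕ E(K, C_{i−1}), with C_{0} = IV.
C[1]: E(K, 18) = 8E; 8F ⊕ 8E = 01.
C[2]: E(K, 01) = 97; 4C ⊕ 97 = DB.

C[2] = DB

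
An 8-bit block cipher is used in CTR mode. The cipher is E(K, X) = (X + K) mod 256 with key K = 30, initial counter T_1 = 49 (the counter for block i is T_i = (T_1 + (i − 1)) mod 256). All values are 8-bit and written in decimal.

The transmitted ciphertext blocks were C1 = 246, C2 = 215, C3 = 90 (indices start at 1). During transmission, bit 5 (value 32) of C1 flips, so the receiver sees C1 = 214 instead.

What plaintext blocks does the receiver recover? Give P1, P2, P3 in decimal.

CTR decryption: S_i = E(K, T_i) where T_i is the counter for block i; P_i = C_i ⊕ S_i.
Only C1 changed, to 214. In CTR, a change in C_i flips the same bit in P_i only; the keystream is unaffected. Decrypting the received ciphertext:
P1: T = 49, S = E(K, T) = 79; 214 ⊕ 79 = 153.
P2: T = 50, S = E(K, T) = 80; 215 ⊕ 80 = 135.
P3: T = 51, S = E(K, T) = 81; 90 ⊕ 81 = 11.
Blocks that differ from the original plaintext: P1.

P1 = 153, P2 = 135, P3 = 11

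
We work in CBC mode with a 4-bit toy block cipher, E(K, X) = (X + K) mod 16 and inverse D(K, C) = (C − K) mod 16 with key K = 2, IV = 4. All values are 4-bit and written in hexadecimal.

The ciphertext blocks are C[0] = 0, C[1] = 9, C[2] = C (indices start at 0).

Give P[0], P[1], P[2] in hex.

CBC decryption: P_i = D(K, C_i) ⊕ C_{i−1}, with C_{−1} = IV.
P[0]: D(K, 0) = E; E ⊕ 4 = A.
P[1]: D(K, 9) = 7; 7 ⊕ 0 = 7.
P[2]: D(K, C) = A; A ⊕ 9 = 3.

P[0] = A, P[1] = 7, P[2] = 3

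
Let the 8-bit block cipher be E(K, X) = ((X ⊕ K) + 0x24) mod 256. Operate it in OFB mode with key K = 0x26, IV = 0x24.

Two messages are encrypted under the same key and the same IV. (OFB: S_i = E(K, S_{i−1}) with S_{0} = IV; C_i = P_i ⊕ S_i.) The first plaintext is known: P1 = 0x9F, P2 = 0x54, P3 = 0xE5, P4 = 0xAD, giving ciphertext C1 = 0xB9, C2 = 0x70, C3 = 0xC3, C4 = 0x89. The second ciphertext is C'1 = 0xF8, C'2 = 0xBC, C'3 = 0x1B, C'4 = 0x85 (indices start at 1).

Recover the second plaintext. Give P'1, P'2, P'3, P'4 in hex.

In OFB with a reused IV, both messages share the same keystream S_i, so C_i ⊕ C'_i = P_i ⊕ P'_i and thus P'_i = P_i ⊕ C_i ⊕ C'_i.
P'1: 0x9F ⊕ 0xB9 ⊕ 0xF8 = 0xDE.
P'2: 0x54 ⊕ 0x70 ⊕ 0xBC = 0x98.
P'3: 0xE5 ⊕ 0xC3 ⊕ 0x1B = 0x3D.
P'4: 0xAD ⊕ 0x89 ⊕ 0x85 = 0xA1.

P'1 = 0xDE, P'2 = 0x98, P'3 = 0x3D, P'4 = 0xA1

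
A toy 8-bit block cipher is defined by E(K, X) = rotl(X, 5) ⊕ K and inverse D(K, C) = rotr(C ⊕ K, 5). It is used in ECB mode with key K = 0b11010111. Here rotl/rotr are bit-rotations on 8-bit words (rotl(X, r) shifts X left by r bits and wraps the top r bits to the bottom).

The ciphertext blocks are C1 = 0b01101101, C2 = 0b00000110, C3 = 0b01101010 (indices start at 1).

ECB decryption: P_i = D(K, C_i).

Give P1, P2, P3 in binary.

P1: D(K, 0b01101101) = 0b11010101.
P2: D(K, 0b00000110) = 0b10001110.
P3: D(K, 0b01101010) = 0b11101101.

P1 = 0b11010101, P2 = 0b10001110, P3 = 0b11101101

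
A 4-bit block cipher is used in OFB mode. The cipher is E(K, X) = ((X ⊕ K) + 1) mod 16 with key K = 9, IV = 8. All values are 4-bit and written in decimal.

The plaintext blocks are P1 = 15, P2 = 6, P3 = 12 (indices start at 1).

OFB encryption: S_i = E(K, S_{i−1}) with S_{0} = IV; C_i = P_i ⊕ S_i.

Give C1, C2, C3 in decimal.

C1: S = E(K, 8) = 2; 15 ⊕ 2 = 13.
C2: S = E(K, 2) = 12; 6 ⊕ 12 = 10.
C3: S = E(K, 12) = 6; 12 ⊕ 6 = 10.

C1 = 13, C2 = 10, C3 = 10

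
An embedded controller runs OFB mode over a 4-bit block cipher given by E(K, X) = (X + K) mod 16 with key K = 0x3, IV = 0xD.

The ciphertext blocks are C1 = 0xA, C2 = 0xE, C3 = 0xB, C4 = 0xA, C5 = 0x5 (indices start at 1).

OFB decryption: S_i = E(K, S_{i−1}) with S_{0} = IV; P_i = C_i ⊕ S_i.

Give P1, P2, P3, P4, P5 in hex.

P1: S = E(K, 0xD) = 0x0; 0xA ⊕ 0x0 = 0xA.
P2: S = E(K, 0x0) = 0x3; 0xE ⊕ 0x3 = 0xD.
P3: S = E(K, 0x3) = 0x6; 0xB ⊕ 0x6 = 0xD.
P4: S = E(K, 0x6) = 0x9; 0xA ⊕ 0x9 = 0x3.
P5: S = E(K, 0x9) = 0xC; 0x5 ⊕ 0xC = 0x9.

P1 = 0xA, P2 = 0xD, P3 = 0xD, P4 = 0x3, P5 = 0x9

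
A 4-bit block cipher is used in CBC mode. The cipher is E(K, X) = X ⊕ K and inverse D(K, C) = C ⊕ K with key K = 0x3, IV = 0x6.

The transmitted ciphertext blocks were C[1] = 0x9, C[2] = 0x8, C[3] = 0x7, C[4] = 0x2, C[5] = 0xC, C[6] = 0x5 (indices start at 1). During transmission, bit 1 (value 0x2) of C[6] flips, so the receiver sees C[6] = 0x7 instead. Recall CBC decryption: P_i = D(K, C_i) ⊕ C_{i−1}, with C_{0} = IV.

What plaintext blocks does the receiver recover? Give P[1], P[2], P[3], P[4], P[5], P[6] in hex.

Only C[6] changed, to 0x7. In CBC, a change in C_i garbles P_i and flips the same bit in P_{i+1}. Decrypting the received ciphertext:
P[1]: D(K, 0x9) = 0xA; 0xA ⊕ 0x6 = 0xC.
P[2]: D(K, 0x8) = 0xB; 0xB ⊕ 0x9 = 0x2.
P[3]: D(K, 0x7) = 0x4; 0x4 ⊕ 0x8 = 0xC.
P[4]: D(K, 0x2) = 0x1; 0x1 ⊕ 0x7 = 0x6.
P[5]: D(K, 0xC) = 0xF; 0xF ⊕ 0x2 = 0xD.
P[6]: D(K, 0x7) = 0x4; 0x4 ⊕ 0xC = 0x8.
Blocks that differ from the original plaintext: P[6].

P[1] = 0xC, P[2] = 0x2, P[3] = 0xC, P[4] = 0x6, P[5] = 0xD, P[6] = 0x8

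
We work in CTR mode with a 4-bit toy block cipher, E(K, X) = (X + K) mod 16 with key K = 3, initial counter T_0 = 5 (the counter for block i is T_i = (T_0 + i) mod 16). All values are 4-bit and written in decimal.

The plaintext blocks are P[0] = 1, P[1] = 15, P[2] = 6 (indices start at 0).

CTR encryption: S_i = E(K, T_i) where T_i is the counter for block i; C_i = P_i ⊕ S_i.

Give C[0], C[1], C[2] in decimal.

C[0] = 9, C[1] = 6, C[2] = 12

C[0]: T = 5, S = E(K, T) = 8; 1 ⊕ 8 = 9.
C[1]: T = 6, S = E(K, T) = 9; 15 ⊕ 9 = 6.
C[2]: T = 7, S = E(K, T) = 10; 6 ⊕ 10 = 12.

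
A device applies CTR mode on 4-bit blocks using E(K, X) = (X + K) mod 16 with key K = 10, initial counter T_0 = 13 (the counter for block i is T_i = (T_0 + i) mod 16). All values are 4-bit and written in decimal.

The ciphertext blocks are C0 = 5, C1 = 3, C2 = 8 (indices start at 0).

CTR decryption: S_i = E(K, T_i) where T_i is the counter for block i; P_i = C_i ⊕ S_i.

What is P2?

P2 = 1

P2: T = 15, S = E(K, T) = 9; 8 ⊕ 9 = 1.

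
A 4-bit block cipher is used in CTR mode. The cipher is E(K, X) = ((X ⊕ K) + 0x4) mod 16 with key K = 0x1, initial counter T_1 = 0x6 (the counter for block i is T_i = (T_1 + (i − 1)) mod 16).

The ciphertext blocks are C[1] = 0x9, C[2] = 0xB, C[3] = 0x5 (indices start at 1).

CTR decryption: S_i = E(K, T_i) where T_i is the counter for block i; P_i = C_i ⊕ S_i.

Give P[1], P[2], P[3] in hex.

P[1] = 0x2, P[2] = 0x1, P[3] = 0x8

P[1]: T = 0x6, S = E(K, T) = 0xB; 0x9 ⊕ 0xB = 0x2.
P[2]: T = 0x7, S = E(K, T) = 0xA; 0xB ⊕ 0xA = 0x1.
P[3]: T = 0x8, S = E(K, T) = 0xD; 0x5 ⊕ 0xD = 0x8.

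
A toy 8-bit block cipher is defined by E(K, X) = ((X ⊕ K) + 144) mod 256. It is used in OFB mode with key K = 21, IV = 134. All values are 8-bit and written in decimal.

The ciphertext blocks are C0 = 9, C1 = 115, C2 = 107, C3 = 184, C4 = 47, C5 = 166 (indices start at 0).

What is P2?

OFB decryption: S_i = E(K, S_{i−1}) with S_{−1} = IV; P_i = C_i ⊕ S_i.
P0: S = E(K, 134) = 35; 9 ⊕ 35 = 42.
P1: S = E(K, 35) = 198; 115 ⊕ 198 = 181.
P2: S = E(K, 198) = 99; 107 ⊕ 99 = 8.

P2 = 8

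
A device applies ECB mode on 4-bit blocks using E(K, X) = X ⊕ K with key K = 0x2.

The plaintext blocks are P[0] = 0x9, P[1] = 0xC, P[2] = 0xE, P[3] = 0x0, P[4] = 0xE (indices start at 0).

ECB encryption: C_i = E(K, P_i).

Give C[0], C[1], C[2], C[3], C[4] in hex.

C[0] = 0xB, C[1] = 0xE, C[2] = 0xC, C[3] = 0x2, C[4] = 0xC

C[0]: E(K, 0x9) = 0xB.
C[1]: E(K, 0xC) = 0xE.
C[2]: E(K, 0xE) = 0xC.
C[3]: E(K, 0x0) = 0x2.
C[4]: E(K, 0xE) = 0xC.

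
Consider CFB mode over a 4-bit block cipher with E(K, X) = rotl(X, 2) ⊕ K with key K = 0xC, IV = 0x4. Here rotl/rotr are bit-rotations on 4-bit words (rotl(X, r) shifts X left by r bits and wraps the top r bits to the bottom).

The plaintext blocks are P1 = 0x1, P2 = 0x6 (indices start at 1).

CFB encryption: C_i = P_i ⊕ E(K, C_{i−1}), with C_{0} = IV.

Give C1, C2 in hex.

C1 = 0xC, C2 = 0x9

C1: E(K, 0x4) = 0xD; 0x1 ⊕ 0xD = 0xC.
C2: E(K, 0xC) = 0xF; 0x6 ⊕ 0xF = 0x9.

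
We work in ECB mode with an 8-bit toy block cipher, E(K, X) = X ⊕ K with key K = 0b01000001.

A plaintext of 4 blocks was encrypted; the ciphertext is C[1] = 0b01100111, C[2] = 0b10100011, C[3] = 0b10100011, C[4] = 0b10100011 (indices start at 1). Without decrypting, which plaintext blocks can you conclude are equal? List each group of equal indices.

ECB encrypts each block independently with the same key, so equal ciphertext blocks imply equal plaintext blocks.
C[2] = C[3] = C[4] = 0b10100011, so P[2] = P[3] = P[4].

P[2] = P[3] = P[4]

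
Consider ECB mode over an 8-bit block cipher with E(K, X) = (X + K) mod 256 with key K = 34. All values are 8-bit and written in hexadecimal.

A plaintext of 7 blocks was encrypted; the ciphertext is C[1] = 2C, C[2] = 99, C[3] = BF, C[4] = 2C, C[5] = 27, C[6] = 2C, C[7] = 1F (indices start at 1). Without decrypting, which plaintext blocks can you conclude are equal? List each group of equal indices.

ECB encrypts each block independently with the same key, so equal ciphertext blocks imply equal plaintext blocks.
C[1] = C[4] = C[6] = 2C, so P[1] = P[4] = P[6].

P[1] = P[4] = P[6]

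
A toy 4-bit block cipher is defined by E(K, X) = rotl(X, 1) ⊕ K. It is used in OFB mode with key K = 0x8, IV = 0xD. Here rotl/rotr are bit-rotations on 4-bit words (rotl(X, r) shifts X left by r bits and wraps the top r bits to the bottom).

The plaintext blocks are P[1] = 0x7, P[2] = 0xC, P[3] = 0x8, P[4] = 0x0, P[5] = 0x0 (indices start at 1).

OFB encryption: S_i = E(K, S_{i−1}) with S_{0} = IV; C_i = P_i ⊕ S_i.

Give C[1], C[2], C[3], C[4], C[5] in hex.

C[1]: S = E(K, 0xD) = 0x3; 0x7 ⊕ 0x3 = 0x4.
C[2]: S = E(K, 0x3) = 0xE; 0xC ⊕ 0xE = 0x2.
C[3]: S = E(K, 0xE) = 0x5; 0x8 ⊕ 0x5 = 0xD.
C[4]: S = E(K, 0x5) = 0x2; 0x0 ⊕ 0x2 = 0x2.
C[5]: S = E(K, 0x2) = 0xC; 0x0 ⊕ 0xC = 0xC.

C[1] = 0x4, C[2] = 0x2, C[3] = 0xD, C[4] = 0x2, C[5] = 0xC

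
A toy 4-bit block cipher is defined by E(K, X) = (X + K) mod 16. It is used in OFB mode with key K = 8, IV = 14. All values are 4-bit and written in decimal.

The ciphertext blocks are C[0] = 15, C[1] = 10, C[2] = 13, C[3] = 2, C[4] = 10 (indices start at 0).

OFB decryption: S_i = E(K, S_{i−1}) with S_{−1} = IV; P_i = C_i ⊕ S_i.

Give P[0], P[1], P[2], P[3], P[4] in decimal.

P[0]: S = E(K, 14) = 6; 15 ⊕ 6 = 9.
P[1]: S = E(K, 6) = 14; 10 ⊕ 14 = 4.
P[2]: S = E(K, 14) = 6; 13 ⊕ 6 = 11.
P[3]: S = E(K, 6) = 14; 2 ⊕ 14 = 12.
P[4]: S = E(K, 14) = 6; 10 ⊕ 6 = 12.

P[0] = 9, P[1] = 4, P[2] = 11, P[3] = 12, P[4] = 12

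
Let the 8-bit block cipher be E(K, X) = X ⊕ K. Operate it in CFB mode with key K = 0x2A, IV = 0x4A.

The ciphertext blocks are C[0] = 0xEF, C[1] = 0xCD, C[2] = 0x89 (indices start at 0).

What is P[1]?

P[1] = 0x08

CFB decryption: P_i = C_i ⊕ E(K, C_{i−1}), with C_{−1} = IV.
P[1]: E(K, 0xEF) = 0xC5; 0xCD ⊕ 0xC5 = 0x08.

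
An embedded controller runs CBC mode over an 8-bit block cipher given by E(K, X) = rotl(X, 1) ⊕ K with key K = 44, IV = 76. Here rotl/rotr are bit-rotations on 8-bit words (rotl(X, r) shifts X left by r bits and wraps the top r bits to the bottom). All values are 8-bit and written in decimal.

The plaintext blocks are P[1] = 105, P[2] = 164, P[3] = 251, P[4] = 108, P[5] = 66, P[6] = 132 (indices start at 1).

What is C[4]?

C[4] = 229

CBC encryption: C_i = E(K, P_i ⊕ C_{i−1}), with C_{0} = IV.
C[1]: P[1] ⊕ 76 = 37; E(K, 37) = 102.
C[2]: P[2] ⊕ 102 = 194; E(K, 194) = 169.
C[3]: P[3] ⊕ 169 = 82; E(K, 82) = 136.
C[4]: P[4] ⊕ 136 = 228; E(K, 228) = 229.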